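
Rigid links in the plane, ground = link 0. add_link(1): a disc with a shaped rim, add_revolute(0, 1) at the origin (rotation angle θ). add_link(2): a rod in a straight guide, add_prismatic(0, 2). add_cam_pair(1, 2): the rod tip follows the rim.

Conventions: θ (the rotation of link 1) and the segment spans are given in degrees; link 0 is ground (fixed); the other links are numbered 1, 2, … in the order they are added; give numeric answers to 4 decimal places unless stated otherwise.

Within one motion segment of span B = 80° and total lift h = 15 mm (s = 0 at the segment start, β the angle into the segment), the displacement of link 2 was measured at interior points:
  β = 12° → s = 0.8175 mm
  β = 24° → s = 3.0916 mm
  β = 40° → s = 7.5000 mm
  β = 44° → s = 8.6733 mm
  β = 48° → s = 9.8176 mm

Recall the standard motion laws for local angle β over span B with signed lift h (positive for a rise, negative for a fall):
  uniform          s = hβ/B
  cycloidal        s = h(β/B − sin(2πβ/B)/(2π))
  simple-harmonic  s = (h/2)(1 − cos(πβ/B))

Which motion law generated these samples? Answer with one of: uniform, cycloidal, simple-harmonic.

candidates at β/B = r: uniform s = h·r (linear in β); cycloidal s = h·(r − sin(2πr)/(2π)); simple-harmonic s = (h/2)(1 − cos(πr))
β=12°: printed 0.8175 | uniform 2.2500, cycloidal 0.3186, simple-harmonic 0.8175
β=24°: printed 3.0916 | uniform 4.5000, cycloidal 2.2295, simple-harmonic 3.0916
β=40°: printed 7.5000 | uniform 7.5000, cycloidal 7.5000, simple-harmonic 7.5000
β=44°: printed 8.6733 | uniform 8.2500, cycloidal 8.9877, simple-harmonic 8.6733
β=48°: printed 9.8176 | uniform 9.0000, cycloidal 10.4032, simple-harmonic 9.8176
only one law matches every sample → simple-harmonic

simple-harmonic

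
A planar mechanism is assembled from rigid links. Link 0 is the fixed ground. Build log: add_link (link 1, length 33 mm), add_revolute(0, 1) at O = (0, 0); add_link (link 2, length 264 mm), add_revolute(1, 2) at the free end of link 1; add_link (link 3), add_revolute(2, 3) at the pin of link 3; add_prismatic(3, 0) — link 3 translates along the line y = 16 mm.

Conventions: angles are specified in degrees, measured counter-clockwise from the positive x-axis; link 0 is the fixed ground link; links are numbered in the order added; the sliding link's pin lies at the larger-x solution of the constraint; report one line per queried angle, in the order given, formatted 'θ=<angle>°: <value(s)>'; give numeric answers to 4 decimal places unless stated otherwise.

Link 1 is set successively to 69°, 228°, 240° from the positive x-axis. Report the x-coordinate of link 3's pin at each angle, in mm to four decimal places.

geometry: r = 33 mm, L = 264 mm, e = 16 mm
θ=69°: crank pin P = (r cos θ, r sin θ) = (11.826142, 30.808154)
θ=69°: h = r sin θ − e = 30.808154 − 16 = 14.808154
θ=69°: x = r cos θ + √(L² − h²) = 11.826142 + 263.584367 = 275.410509
θ=228°: crank pin P = (r cos θ, r sin θ) = (-22.081310, -24.523779)
θ=228°: h = r sin θ − e = -24.523779 − 16 = -40.523779
θ=228°: x = r cos θ + √(L² − h²) = -22.081310 + 260.871277 = 238.789967
θ=240°: crank pin P = (r cos θ, r sin θ) = (-16.500000, -28.578838)
θ=240°: h = r sin θ − e = -28.578838 − 16 = -44.578838
θ=240°: x = r cos θ + √(L² − h²) = -16.500000 + 260.209007 = 243.709007

θ=69°: 275.4105
θ=228°: 238.7900
θ=240°: 243.7090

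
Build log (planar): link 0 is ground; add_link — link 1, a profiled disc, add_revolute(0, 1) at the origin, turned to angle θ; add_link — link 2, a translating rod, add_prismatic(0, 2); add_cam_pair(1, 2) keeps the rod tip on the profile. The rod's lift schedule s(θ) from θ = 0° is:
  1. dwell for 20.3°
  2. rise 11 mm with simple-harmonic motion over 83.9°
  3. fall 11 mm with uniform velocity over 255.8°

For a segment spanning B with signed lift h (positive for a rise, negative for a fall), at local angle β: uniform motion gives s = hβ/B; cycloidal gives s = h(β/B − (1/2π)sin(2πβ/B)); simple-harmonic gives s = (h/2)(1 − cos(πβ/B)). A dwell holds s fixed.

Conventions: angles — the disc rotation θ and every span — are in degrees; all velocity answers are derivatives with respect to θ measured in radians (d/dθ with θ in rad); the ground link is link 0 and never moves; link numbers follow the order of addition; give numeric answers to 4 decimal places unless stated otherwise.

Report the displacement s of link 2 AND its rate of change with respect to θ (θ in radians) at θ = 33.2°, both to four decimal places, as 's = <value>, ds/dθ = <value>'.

seg 1 [0°–20.3°] dwell: s stays 0.0000
seg 2 [20.3°–104.2°] simple-harmonic, h=11: θ=33.2° here. β=12.9, B=83.9. 11/2·(1 − cos(π·0.1538)) = 0.6293 → s = 0.6293
velocity in seg [20.3°–104.2°] (simple-harmonic), θ in radians: β = 12.9° = 0.2251 rad, B = 83.9° = 1.4643 rad; ds/dθ = (πh/(2B)) sin(πβ/B) = (π·11/(2·1.4643)) sin(π·0.1538) = 5.480613 mm/rad

s = 0.6293, ds/dθ = 5.4806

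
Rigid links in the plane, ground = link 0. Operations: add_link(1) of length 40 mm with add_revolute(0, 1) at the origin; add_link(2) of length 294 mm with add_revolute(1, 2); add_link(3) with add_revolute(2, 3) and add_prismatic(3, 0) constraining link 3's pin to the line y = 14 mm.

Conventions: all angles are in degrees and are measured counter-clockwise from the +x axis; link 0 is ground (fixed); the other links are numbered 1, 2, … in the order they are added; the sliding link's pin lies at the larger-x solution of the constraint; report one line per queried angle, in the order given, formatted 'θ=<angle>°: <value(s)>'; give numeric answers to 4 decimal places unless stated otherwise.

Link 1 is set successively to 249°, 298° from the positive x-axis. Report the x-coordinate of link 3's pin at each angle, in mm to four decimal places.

geometry: r = 40 mm, L = 294 mm, e = 14 mm
θ=249°: crank pin P = (r cos θ, r sin θ) = (-14.334718, -37.343217)
θ=249°: h = r sin θ − e = -37.343217 − 14 = -51.343217
θ=249°: x = r cos θ + √(L² − h²) = -14.334718 + 289.482079 = 275.147361
θ=298°: crank pin P = (r cos θ, r sin θ) = (18.778863, -35.317904)
θ=298°: h = r sin θ − e = -35.317904 − 14 = -49.317904
θ=298°: x = r cos θ + √(L² − h²) = 18.778863 + 289.833995 = 308.612857

θ=249°: 275.1474
θ=298°: 308.6129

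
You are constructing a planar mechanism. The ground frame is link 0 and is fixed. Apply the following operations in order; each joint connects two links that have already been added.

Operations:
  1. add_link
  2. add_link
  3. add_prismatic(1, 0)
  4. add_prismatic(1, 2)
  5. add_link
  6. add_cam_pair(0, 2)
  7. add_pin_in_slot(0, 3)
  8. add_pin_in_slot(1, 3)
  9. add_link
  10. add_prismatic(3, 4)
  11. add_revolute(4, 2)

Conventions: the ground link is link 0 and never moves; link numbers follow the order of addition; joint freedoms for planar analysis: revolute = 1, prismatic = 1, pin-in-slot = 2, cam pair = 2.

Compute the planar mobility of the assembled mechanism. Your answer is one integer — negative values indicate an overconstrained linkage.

link 0 = ground. State L|J1|J2 = 1|0|0
+link1  2|0|0
+link2  3|0|0
P(1,0) f=1→J1  3|1|0
P(1,2) f=1→J1  3|2|0
+link3  4|2|0
C(0,2) f=2→J2  4|2|1
PS(0,3) f=2→J2  4|2|2
PS(1,3) f=2→J2  4|2|3
+link4  5|2|3
P(3,4) f=1→J1  5|3|3
R(4,2) f=1→J1  5|4|3
M = 3(5−1)−2·4−3 = 12−8−3 = 1

M = 1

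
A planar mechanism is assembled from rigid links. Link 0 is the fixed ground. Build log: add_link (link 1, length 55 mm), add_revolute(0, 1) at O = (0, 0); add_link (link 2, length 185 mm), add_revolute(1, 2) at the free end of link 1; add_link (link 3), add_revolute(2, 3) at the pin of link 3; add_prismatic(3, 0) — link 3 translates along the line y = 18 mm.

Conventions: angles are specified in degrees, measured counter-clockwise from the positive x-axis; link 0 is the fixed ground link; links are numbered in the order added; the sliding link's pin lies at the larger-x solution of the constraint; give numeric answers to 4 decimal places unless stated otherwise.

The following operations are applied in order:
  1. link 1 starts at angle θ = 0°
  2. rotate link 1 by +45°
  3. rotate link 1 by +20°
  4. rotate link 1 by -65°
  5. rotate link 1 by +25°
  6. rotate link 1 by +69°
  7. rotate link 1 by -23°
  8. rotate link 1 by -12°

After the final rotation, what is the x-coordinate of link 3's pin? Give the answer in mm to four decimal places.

geometry: r = 55 mm, L = 185 mm, e = 18 mm; θ starts at 0°
rotate link 1 by +45°: θ ← 0° +45° = 45°
rotate link 1 by +20°: θ ← 45° +20° = 65°
rotate link 1 by -65°: θ ← 65° -65° = 0°
rotate link 1 by +25°: θ ← 0° +25° = 25°
rotate link 1 by +69°: θ ← 25° +69° = 94°
rotate link 1 by -23°: θ ← 94° -23° = 71°
rotate link 1 by -12°: θ ← 71° -12° = 59°
crank pin P = (r cos θ, r sin θ) = (28.327094, 47.144202)
h = r sin θ − e = 47.144202 − 18 = 29.144202
x = r cos θ + √(L² − h²) = 28.327094 + 182.689944 = 211.017038

211.0170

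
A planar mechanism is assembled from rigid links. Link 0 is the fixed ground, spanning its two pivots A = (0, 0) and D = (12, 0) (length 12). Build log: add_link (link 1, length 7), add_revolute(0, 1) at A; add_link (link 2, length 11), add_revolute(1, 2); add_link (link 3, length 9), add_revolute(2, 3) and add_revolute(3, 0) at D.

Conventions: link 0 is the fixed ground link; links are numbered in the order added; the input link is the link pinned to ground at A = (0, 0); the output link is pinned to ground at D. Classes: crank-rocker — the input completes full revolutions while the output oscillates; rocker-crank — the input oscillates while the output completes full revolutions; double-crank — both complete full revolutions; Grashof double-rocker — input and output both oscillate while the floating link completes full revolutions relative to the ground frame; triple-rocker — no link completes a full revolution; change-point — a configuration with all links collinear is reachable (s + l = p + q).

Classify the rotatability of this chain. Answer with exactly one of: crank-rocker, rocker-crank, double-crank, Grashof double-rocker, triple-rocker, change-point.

lengths: ground=12, input=7, coupler=11, output=9
sorted: s=7 (shortest), l=12 (longest), p+q=20
s + l = 19 vs p + q = 20
s + l < p + q (Grashof) with shortest = input link → crank-rocker

crank-rocker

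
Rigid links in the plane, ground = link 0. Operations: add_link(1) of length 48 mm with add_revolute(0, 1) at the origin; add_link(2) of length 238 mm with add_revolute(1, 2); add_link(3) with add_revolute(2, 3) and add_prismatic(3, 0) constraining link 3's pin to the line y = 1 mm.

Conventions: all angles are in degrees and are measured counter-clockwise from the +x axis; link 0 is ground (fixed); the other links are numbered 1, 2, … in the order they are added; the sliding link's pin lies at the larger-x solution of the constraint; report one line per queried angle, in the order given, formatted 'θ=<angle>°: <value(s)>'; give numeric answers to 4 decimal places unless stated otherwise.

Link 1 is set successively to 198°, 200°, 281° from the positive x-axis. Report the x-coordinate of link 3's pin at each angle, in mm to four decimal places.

geometry: r = 48 mm, L = 238 mm, e = 1 mm
θ=198°: crank pin P = (r cos θ, r sin θ) = (-45.650713, -14.832816)
θ=198°: h = r sin θ − e = -14.832816 − 1 = -15.832816
θ=198°: x = r cos θ + √(L² − h²) = -45.650713 + 237.472781 = 191.822069
θ=200°: crank pin P = (r cos θ, r sin θ) = (-45.105246, -16.416967)
θ=200°: h = r sin θ − e = -16.416967 − 1 = -17.416967
θ=200°: x = r cos θ + √(L² − h²) = -45.105246 + 237.361853 = 192.256607
θ=281°: crank pin P = (r cos θ, r sin θ) = (9.158832, -47.118105)
θ=281°: h = r sin θ − e = -47.118105 − 1 = -48.118105
θ=281°: x = r cos θ + √(L² − h²) = 9.158832 + 233.085066 = 242.243898

θ=198°: 191.8221
θ=200°: 192.2566
θ=281°: 242.2439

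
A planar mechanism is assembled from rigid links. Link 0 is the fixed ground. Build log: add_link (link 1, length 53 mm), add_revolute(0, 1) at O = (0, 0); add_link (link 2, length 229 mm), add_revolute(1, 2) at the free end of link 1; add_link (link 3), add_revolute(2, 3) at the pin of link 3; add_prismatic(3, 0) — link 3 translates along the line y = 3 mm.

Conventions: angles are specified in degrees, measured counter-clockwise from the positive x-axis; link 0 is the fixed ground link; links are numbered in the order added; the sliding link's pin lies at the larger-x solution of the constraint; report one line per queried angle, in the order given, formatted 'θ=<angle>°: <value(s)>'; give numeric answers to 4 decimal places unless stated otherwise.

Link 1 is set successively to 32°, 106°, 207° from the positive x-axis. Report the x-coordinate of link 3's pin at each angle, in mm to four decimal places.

geometry: r = 53 mm, L = 229 mm, e = 3 mm
θ=32°: crank pin P = (r cos θ, r sin θ) = (44.946549, 28.085721)
θ=32°: h = r sin θ − e = 28.085721 − 3 = 25.085721
θ=32°: x = r cos θ + √(L² − h²) = 44.946549 + 227.621850 = 272.568399
θ=106°: crank pin P = (r cos θ, r sin θ) = (-14.608780, 50.946870)
θ=106°: h = r sin θ − e = 50.946870 − 3 = 47.946870
θ=106°: x = r cos θ + √(L² − h²) = -14.608780 + 223.924312 = 209.315533
θ=207°: crank pin P = (r cos θ, r sin θ) = (-47.223346, -24.061496)
θ=207°: h = r sin θ − e = -24.061496 − 3 = -27.061496
θ=207°: x = r cos θ + √(L² − h²) = -47.223346 + 227.395416 = 180.172071

θ=32°: 272.5684
θ=106°: 209.3155
θ=207°: 180.1721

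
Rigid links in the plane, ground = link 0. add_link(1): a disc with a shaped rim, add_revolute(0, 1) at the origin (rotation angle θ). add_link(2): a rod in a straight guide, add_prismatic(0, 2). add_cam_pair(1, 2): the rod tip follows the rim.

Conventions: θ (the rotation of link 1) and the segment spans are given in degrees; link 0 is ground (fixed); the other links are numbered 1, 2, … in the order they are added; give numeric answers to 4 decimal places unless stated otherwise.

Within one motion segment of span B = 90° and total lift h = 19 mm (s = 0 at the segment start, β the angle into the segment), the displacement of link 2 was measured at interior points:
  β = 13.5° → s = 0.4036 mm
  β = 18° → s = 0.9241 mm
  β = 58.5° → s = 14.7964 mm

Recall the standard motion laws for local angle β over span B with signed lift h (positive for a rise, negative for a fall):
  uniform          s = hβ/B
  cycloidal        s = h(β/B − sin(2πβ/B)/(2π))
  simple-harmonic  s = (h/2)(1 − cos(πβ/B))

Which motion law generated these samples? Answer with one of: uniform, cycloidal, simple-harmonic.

candidates at β/B = r: uniform s = h·r (linear in β); cycloidal s = h·(r − sin(2πr)/(2π)); simple-harmonic s = (h/2)(1 − cos(πr))
β=13.5°: printed 0.4036 | uniform 2.8500, cycloidal 0.4036, simple-harmonic 1.0354
β=18°: printed 0.9241 | uniform 3.8000, cycloidal 0.9241, simple-harmonic 1.8143
β=58.5°: printed 14.7964 | uniform 12.3500, cycloidal 14.7964, simple-harmonic 13.8129
only one law matches every sample → cycloidal

cycloidal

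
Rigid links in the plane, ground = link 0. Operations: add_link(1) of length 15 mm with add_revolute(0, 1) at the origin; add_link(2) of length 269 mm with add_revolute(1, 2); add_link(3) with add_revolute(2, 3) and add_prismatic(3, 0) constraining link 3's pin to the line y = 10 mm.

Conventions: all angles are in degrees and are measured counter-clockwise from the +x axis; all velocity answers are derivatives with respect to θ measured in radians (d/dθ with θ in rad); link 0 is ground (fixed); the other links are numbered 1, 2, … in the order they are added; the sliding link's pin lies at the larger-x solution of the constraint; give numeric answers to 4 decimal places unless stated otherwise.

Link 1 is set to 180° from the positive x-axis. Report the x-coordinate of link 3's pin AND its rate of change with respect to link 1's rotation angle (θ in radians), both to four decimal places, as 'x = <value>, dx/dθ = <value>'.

geometry: r = 15 mm, L = 269 mm, e = 10 mm
crank pin P = (r cos θ, r sin θ) = (-15.000000, 0.000000)
h = r sin θ − e = 0.000000 − 10 = -10.000000
x = r cos θ + √(L² − h²) = -15.000000 + 268.814062 = 253.814062
dx/dθ = −r sin θ − h·r cos θ/√(L² − h²) (θ in radians; h = -10.000000) = -0.558007

x = 253.8141, dx/dθ = -0.5580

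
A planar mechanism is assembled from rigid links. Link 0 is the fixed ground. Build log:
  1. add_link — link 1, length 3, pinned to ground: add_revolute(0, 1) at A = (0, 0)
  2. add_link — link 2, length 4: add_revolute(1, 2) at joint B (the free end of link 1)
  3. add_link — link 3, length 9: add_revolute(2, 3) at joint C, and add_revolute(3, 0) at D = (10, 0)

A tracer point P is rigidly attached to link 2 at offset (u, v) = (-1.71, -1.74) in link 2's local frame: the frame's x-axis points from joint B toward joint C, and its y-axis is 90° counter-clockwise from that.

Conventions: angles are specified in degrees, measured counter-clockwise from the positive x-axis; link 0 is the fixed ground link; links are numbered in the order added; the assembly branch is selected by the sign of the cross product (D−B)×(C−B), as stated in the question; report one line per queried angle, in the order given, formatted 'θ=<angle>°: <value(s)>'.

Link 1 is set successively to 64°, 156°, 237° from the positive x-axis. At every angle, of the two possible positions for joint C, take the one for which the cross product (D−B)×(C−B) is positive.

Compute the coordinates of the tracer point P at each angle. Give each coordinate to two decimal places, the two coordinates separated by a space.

A=(0,0), D=(10.00,0)
θ=64°: B = A + 3.00·(cos64°, sin64°) = (1.3151, 2.6964)
θ=64°: |BD| = 9.0938
θ=64°: circle(B,4.00) ∩ circle(D,9.00): a=0.9731, h=3.8798
θ=64°:   candidates: C₊=(3.3948,6.1132) cross=35.283; C₋=(1.0940,-1.2975) cross=-35.283
θ=64°:   branch + wants cross > 0 → take C=(3.3948,6.1132) (cross=35.283)
θ=64°: ex = (C−B)/|BC| = (0.5199,0.8542); ey = (-0.8542,0.5199)
θ=64°: P = B + -1.71·ex + -1.74·ey = (1.9124,0.3310)
θ=156°: B = A + 3.00·(cos156°, sin156°) = (-2.7406, 1.2202)
θ=156°: |BD| = 12.7989
θ=156°: circle(B,4.00) ∩ circle(D,9.00): a=3.8602, h=1.0483
θ=156°:   candidates: C₊=(1.2019,1.8957) cross=13.417; C₋=(1.0020,-0.1913) cross=-13.417
θ=156°:   branch + wants cross > 0 → take C=(1.2019,1.8957) (cross=13.417)
θ=156°: ex = (C−B)/|BC| = (0.9856,0.1689); ey = (-0.1689,0.9856)
θ=156°: P = B + -1.71·ex + -1.74·ey = (-4.1322,-0.7836)
θ=237°: B = A + 3.00·(cos237°, sin237°) = (-1.6339, -2.5160)
θ=237°: |BD| = 11.9029
θ=237°: circle(B,4.00) ∩ circle(D,9.00): a=3.2210, h=2.3717
θ=237°:   candidates: C₊=(1.0130,0.4830) cross=28.231; C₋=(2.0156,-4.1533) cross=-28.231
θ=237°:   branch + wants cross > 0 → take C=(1.0130,0.4830) (cross=28.231)
θ=237°: ex = (C−B)/|BC| = (0.6617,0.7497); ey = (-0.7497,0.6617)
θ=237°: P = B + -1.71·ex + -1.74·ey = (-1.4609,-4.9495)

θ=64°: 1.91 0.33
θ=156°: -4.13 -0.78
θ=237°: -1.46 -4.95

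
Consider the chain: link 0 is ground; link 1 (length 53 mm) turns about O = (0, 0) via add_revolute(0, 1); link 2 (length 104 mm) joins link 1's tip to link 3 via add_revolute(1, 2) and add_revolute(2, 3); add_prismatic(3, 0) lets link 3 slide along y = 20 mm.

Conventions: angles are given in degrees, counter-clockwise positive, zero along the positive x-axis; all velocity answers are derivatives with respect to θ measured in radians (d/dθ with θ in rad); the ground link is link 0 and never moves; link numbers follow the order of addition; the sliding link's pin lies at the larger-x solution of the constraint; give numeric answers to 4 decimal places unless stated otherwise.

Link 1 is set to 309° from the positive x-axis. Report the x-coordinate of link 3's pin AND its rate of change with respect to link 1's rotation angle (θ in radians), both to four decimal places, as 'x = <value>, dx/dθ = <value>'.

geometry: r = 53 mm, L = 104 mm, e = 20 mm
crank pin P = (r cos θ, r sin θ) = (33.353981, -41.188736)
h = r sin θ − e = -41.188736 − 20 = -61.188736
x = r cos θ + √(L² − h²) = 33.353981 + 84.094819 = 117.448800
dx/dθ = −r sin θ − h·r cos θ/√(L² − h²) (θ in radians; h = -61.188736) = 65.457626

x = 117.4488, dx/dθ = 65.4576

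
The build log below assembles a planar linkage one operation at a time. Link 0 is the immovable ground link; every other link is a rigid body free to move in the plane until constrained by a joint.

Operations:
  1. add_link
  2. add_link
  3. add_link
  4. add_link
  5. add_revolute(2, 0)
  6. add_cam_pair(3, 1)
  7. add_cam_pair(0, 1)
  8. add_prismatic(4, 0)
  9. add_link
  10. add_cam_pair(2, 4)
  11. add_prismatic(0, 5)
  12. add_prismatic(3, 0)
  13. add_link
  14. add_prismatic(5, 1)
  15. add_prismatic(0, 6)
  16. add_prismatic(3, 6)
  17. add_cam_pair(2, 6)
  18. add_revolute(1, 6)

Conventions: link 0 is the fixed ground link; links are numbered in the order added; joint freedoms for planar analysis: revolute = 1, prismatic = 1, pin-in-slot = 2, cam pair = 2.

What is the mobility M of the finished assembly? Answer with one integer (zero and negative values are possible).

L=1 J1=0 J2=0
add link → L=2 J1=0 J2=0
add link → L=3 J1=0 J2=0
add link → L=4 J1=0 J2=0
add link → L=5 J1=0 J2=0
R@2,0 dof=1 J1 → L=5 J1=1 J2=0
C@3,1 dof=2 J2 → L=5 J1=1 J2=1
C@0,1 dof=2 J2 → L=5 J1=1 J2=2
P@4,0 dof=1 J1 → L=5 J1=2 J2=2
add link → L=6 J1=2 J2=2
C@2,4 dof=2 J2 → L=6 J1=2 J2=3
P@0,5 dof=1 J1 → L=6 J1=3 J2=3
P@3,0 dof=1 J1 → L=6 J1=4 J2=3
add link → L=7 J1=4 J2=3
P@5,1 dof=1 J1 → L=7 J1=5 J2=3
P@0,6 dof=1 J1 → L=7 J1=6 J2=3
P@3,6 dof=1 J1 → L=7 J1=7 J2=3
C@2,6 dof=2 J2 → L=7 J1=7 J2=4
R@1,6 dof=1 J1 → L=7 J1=8 J2=4
M=3(L−1)−2J1−J2=3·6−2·8−4=-2

M = -2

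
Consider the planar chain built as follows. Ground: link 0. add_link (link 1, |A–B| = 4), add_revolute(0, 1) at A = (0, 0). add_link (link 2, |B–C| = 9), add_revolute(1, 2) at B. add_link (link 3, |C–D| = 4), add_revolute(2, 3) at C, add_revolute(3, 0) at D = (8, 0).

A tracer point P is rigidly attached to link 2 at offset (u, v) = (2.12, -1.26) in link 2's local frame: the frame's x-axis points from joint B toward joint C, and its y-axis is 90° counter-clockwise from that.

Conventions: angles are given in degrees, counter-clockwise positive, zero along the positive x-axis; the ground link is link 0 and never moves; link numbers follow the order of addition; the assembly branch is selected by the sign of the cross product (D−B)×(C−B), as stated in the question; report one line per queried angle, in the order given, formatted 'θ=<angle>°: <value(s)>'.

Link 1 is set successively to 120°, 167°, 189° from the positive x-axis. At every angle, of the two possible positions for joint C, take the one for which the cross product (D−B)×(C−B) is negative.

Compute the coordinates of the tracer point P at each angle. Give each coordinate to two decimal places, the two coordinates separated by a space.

A=(0,0), D=(8.00,0)
θ=120°: B = A + 4.00·(cos120°, sin120°) = (-2.0000, 3.4641)
θ=120°: |BD| = 10.5830
θ=120°: circle(B,9.00) ∩ circle(D,4.00): a=8.3625, h=3.3270
θ=120°:   candidates: C₊=(6.9908,3.8706) cross=35.210; C₋=(4.8128,-2.4169) cross=-35.210
θ=120°:   branch - wants cross < 0 → take C=(4.8128,-2.4169) (cross=-35.210)
θ=120°: ex = (C−B)/|BC| = (0.7570,-0.6534); ey = (0.6534,0.7570)
θ=120°: P = B + 2.12·ex + -1.26·ey = (-1.2186,1.1250)
θ=167°: B = A + 4.00·(cos167°, sin167°) = (-3.8975, 0.8998)
θ=167°: |BD| = 11.9315
θ=167°: circle(B,9.00) ∩ circle(D,4.00): a=8.6896, h=2.3432
θ=167°:   candidates: C₊=(4.9441,2.5810) cross=27.958; C₋=(4.5907,-2.0920) cross=-27.958
θ=167°:   branch - wants cross < 0 → take C=(4.5907,-2.0920) (cross=-27.958)
θ=167°: ex = (C−B)/|BC| = (0.9431,-0.3324); ey = (0.3324,0.9431)
θ=167°: P = B + 2.12·ex + -1.26·ey = (-2.3169,-0.9933)
θ=189°: B = A + 4.00·(cos189°, sin189°) = (-3.9508, -0.6257)
θ=189°: |BD| = 11.9671
θ=189°: circle(B,9.00) ∩ circle(D,4.00): a=8.6993, h=2.3069
θ=189°:   candidates: C₊=(4.6161,2.1328) cross=27.606; C₋=(4.8573,-2.4746) cross=-27.606
θ=189°:   branch - wants cross < 0 → take C=(4.8573,-2.4746) (cross=-27.606)
θ=189°: ex = (C−B)/|BC| = (0.9787,-0.2054); ey = (0.2054,0.9787)
θ=189°: P = B + 2.12·ex + -1.26·ey = (-2.1348,-2.2944)

θ=120°: -1.22 1.13
θ=167°: -2.32 -0.99
θ=189°: -2.13 -2.29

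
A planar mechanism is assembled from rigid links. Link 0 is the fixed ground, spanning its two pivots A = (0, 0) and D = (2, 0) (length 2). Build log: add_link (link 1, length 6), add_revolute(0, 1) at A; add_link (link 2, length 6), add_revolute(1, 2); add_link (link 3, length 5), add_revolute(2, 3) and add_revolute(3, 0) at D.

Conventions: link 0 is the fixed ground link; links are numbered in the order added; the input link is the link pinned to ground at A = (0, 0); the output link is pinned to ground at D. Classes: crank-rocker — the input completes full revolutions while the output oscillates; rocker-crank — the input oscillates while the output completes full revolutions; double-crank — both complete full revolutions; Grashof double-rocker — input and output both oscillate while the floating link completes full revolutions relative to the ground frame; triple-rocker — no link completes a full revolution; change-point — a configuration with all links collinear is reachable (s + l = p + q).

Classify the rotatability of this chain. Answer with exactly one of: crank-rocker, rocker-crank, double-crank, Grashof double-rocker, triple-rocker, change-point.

lengths: ground=2, input=6, coupler=6, output=5
sorted: s=2 (shortest), l=6 (longest), p+q=11
s + l = 8 vs p + q = 11
s + l < p + q (Grashof) with shortest = ground link → double-crank

double-crank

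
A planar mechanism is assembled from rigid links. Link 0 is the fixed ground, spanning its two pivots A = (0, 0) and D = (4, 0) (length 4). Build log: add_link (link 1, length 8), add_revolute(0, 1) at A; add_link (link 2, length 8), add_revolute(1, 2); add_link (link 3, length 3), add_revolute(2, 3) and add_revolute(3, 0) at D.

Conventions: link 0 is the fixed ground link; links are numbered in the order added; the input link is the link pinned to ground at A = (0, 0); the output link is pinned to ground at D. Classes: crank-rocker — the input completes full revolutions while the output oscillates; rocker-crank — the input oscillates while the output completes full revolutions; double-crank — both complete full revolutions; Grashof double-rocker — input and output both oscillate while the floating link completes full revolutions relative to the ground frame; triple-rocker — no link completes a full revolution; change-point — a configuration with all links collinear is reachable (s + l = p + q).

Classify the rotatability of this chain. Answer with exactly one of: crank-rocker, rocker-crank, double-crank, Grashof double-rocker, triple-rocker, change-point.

lengths: ground=4, input=8, coupler=8, output=3
sorted: s=3 (shortest), l=8 (longest), p+q=12
s + l = 11 vs p + q = 12
s + l < p + q (Grashof) with shortest = output link → rocker-crank

rocker-crank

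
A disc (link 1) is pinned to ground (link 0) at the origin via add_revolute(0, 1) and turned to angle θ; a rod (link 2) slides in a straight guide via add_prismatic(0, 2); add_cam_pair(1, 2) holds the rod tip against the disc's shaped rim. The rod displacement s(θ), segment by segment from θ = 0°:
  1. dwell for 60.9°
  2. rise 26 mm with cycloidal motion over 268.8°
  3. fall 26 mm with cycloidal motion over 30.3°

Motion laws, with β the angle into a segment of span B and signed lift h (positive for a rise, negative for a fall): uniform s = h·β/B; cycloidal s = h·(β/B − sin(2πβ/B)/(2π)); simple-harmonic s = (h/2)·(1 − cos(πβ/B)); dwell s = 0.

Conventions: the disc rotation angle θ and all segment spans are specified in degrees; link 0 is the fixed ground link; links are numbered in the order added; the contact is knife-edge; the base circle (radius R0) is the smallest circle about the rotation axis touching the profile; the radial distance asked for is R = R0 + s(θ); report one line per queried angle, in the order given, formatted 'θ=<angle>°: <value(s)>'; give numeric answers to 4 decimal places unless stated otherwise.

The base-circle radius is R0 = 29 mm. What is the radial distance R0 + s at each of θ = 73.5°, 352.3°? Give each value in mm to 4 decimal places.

segment 1 (0° to 60.9°, dwell): s unchanged at 0.0000
θ = 73.5° falls in segment 2 (60.9° to 329.7°, cycloidal, h = 26): β = 73.5 − 60.9 = 12.6°, B = 268.8°; Δs = 26·(0.0469 − sin(2π·0.0469)/(2π)) = 0.0175; s = 0.0000 + 0.0175 = 0.0175
segment 2 (60.9° to 329.7°, cycloidal, h = 26) is passed completely: s = 0.0000 + (26) = 26.0000
θ = 352.3° falls in segment 3 (329.7° to 360°, cycloidal, h = -26): β = 352.3 − 329.7 = 22.6°, B = 30.3°; Δs = -26·(0.7459 − sin(2π·0.7459)/(2π)) = -23.5294; s = 26.0000 − 23.5294 = 2.4706
θ=73.5°: R = R0 + s = 29 + 0.0175 = 29.0175
θ=352.3°: R = R0 + s = 29 + 2.4706 = 31.4706

θ=73.5°: 29.0175
θ=352.3°: 31.4706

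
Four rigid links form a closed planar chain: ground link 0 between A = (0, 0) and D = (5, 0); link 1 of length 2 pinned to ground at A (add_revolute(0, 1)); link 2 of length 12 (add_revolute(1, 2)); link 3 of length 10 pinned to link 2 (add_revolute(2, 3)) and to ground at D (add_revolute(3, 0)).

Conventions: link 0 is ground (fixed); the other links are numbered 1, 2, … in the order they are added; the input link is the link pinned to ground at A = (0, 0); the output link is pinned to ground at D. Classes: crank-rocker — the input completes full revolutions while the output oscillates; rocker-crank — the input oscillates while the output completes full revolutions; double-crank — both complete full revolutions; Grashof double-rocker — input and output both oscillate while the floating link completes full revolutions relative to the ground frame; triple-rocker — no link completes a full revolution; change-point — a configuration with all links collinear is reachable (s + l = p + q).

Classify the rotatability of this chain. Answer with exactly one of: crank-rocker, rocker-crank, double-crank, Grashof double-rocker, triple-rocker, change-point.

lengths: ground=5, input=2, coupler=12, output=10
sorted: s=2 (shortest), l=12 (longest), p+q=15
s + l = 14 vs p + q = 15
s + l < p + q (Grashof) with shortest = input link → crank-rocker

crank-rocker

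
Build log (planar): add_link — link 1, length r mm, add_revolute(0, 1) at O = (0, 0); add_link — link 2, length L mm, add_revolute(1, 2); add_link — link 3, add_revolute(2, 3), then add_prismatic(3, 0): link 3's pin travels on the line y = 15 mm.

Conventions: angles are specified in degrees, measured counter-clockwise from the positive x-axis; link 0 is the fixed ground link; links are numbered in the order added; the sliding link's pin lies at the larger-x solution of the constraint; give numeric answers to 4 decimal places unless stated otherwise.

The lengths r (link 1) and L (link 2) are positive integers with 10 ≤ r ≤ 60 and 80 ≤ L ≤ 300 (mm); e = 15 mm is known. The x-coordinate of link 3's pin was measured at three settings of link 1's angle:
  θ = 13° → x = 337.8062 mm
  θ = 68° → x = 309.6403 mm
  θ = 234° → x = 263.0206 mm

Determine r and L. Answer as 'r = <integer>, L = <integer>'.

constraint per measurement: (x − r cos θ)² + (r sin θ − e)² = L²
subtracting the θ₁ and θ₂ equations cancels the r² and L² terms:
r = (x₁² − x₂²) / (2[(x₁cos θ₁ + e sin θ₁) − (x₂cos θ₂ + e sin θ₂)]) = 45.0000 → r = 45
L² = (x₁ − r cos θ₁)² + (r sin θ₁ − e)² = 86436.0024 → L = 294.0000 → L = 294
check at θ₃=234°: x = 263.0206 (printed 263.0206) ✓

r = 45, L = 294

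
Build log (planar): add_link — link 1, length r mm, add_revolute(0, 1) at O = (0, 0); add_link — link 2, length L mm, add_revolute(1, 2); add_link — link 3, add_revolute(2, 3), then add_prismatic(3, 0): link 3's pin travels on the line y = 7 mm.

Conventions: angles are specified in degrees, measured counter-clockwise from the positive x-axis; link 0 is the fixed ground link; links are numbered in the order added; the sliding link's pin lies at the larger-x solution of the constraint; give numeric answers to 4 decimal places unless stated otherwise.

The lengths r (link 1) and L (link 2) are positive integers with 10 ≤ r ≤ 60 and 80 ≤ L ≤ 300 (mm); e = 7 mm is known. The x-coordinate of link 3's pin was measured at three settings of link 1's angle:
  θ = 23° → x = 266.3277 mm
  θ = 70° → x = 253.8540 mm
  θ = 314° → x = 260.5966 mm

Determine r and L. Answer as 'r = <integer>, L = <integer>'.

constraint per measurement: (x − r cos θ)² + (r sin θ − e)² = L²
subtracting the θ₁ and θ₂ equations cancels the r² and L² terms:
r = (x₁² − x₂²) / (2[(x₁cos θ₁ + e sin θ₁) − (x₂cos θ₂ + e sin θ₂)]) = 21.0000 → r = 21
L² = (x₁ − r cos θ₁)² + (r sin θ₁ − e)² = 61009.0193 → L = 247.0000 → L = 247
check at θ₃=314°: x = 260.5966 (printed 260.5966) ✓

r = 21, L = 247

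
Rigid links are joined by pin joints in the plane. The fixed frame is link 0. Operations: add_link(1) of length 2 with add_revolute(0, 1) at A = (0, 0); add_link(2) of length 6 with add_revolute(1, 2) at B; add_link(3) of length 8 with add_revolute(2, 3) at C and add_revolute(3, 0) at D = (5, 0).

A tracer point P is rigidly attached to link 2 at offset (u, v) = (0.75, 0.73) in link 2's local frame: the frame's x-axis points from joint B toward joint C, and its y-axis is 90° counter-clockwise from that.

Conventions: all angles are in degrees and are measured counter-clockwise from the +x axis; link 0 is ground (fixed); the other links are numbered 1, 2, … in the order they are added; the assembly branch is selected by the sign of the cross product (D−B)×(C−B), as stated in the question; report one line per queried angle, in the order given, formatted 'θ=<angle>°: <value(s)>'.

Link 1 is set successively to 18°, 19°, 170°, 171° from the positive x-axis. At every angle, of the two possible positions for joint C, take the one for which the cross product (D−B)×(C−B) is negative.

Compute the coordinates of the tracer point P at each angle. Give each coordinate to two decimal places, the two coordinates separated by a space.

A=(0,0), D=(5.00,0)
θ=18°: B = A + 2.00·(cos18°, sin18°) = (1.9021, 0.6180)
θ=18°: |BD| = 3.1589
θ=18°: circle(B,6.00) ∩ circle(D,8.00): a=-2.8524, h=5.2786
θ=18°:   candidates: C₊=(0.1376,6.3527) cross=16.675; C₋=(-1.9279,-4.0005) cross=-16.675
θ=18°:   branch - wants cross < 0 → take C=(-1.9279,-4.0005) (cross=-16.675)
θ=18°: ex = (C−B)/|BC| = (-0.6383,-0.7698); ey = (0.7698,-0.6383)
θ=18°: P = B + 0.75·ex + 0.73·ey = (1.9853,-0.4253)
θ=19°: B = A + 2.00·(cos19°, sin19°) = (1.8910, 0.6511)
θ=19°: |BD| = 3.1764
θ=19°: circle(B,6.00) ∩ circle(D,8.00): a=-2.8193, h=5.2964
θ=19°:   candidates: C₊=(0.2173,6.4130) cross=16.824; C₋=(-1.9541,-3.9549) cross=-16.824
θ=19°:   branch - wants cross < 0 → take C=(-1.9541,-3.9549) (cross=-16.824)
θ=19°: ex = (C−B)/|BC| = (-0.6409,-0.7677); ey = (0.7677,-0.6409)
θ=19°: P = B + 0.75·ex + 0.73·ey = (1.9708,-0.3924)
θ=170°: B = A + 2.00·(cos170°, sin170°) = (-1.9696, 0.3473)
θ=170°: |BD| = 6.9783
θ=170°: circle(B,6.00) ∩ circle(D,8.00): a=1.4829, h=5.8139
θ=170°:   candidates: C₊=(-0.1992,6.0802) cross=40.571; C₋=(-0.7779,-5.5332) cross=-40.571
θ=170°:   branch - wants cross < 0 → take C=(-0.7779,-5.5332) (cross=-40.571)
θ=170°: ex = (C−B)/|BC| = (0.1986,-0.9801); ey = (0.9801,0.1986)
θ=170°: P = B + 0.75·ex + 0.73·ey = (-1.1052,-0.2428)
θ=171°: B = A + 2.00·(cos171°, sin171°) = (-1.9754, 0.3129)
θ=171°: |BD| = 6.9824
θ=171°: circle(B,6.00) ∩ circle(D,8.00): a=1.4862, h=5.8130
θ=171°:   candidates: C₊=(-0.2302,6.0535) cross=40.589; C₋=(-0.7512,-5.5609) cross=-40.589
θ=171°:   branch - wants cross < 0 → take C=(-0.7512,-5.5609) (cross=-40.589)
θ=171°: ex = (C−B)/|BC| = (0.2040,-0.9790); ey = (0.9790,0.2040)
θ=171°: P = B + 0.75·ex + 0.73·ey = (-1.1077,-0.2724)

θ=18°: 1.99 -0.43
θ=19°: 1.97 -0.39
θ=170°: -1.11 -0.24
θ=171°: -1.11 -0.27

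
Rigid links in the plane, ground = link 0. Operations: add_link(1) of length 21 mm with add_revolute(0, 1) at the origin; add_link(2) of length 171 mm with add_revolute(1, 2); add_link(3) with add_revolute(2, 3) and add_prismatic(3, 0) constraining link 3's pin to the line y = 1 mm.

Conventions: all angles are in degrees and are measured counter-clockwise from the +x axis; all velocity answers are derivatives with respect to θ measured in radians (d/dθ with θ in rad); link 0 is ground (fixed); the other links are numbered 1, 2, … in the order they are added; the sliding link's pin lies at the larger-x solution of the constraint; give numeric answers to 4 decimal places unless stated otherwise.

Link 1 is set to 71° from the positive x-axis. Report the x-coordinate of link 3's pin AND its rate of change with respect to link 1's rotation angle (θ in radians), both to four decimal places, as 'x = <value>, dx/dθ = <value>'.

geometry: r = 21 mm, L = 171 mm, e = 1 mm
crank pin P = (r cos θ, r sin θ) = (6.836931, 19.855890)
h = r sin θ − e = 19.855890 − 1 = 18.855890
x = r cos θ + √(L² − h²) = 6.836931 + 169.957216 = 176.794148
dx/dθ = −r sin θ − h·r cos θ/√(L² − h²) (θ in radians; h = 18.855890) = -20.614413

x = 176.7941, dx/dθ = -20.6144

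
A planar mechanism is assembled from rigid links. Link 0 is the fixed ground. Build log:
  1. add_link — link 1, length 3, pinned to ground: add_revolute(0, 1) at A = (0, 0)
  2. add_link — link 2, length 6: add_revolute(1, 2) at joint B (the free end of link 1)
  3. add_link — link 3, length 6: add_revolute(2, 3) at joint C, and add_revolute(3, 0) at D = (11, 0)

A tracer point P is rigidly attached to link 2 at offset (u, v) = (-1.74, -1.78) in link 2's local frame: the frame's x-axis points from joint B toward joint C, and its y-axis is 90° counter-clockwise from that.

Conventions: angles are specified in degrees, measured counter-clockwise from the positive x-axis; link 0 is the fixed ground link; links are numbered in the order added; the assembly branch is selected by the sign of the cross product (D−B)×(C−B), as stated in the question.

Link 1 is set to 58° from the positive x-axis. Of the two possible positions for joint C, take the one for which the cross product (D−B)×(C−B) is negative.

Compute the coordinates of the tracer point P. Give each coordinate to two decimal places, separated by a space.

A=(0,0), D=(11.00,0)
B = A + 3.00·(cos58°, sin58°) = (1.5898, 2.5441)
|BD| = 9.7481
circle(B,6.00) ∩ circle(D,6.00): a=4.8740, h=3.4991
  candidates: C₊=(7.2081,4.6499) cross=34.110; C₋=(5.3817,-2.1058) cross=-34.110
  branch - wants cross < 0 → take C=(5.3817,-2.1058) (cross=-34.110)
ex = (C−B)/|BC| = (0.6320,-0.7750); ey = (0.7750,0.6320)
P = B + -1.74·ex + -1.78·ey = (-0.8894,2.7677)

-0.89 2.77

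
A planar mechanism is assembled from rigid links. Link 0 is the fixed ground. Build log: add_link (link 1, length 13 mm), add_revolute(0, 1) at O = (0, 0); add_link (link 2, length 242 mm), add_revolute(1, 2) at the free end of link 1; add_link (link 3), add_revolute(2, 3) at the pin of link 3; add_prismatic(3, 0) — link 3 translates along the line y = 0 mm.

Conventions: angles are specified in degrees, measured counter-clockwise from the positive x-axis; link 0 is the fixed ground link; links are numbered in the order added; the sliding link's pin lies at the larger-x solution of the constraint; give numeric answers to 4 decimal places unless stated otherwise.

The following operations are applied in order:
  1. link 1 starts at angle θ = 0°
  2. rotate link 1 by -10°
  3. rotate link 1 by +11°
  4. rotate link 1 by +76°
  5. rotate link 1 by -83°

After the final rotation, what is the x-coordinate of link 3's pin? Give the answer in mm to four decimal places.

geometry: r = 13 mm, L = 242 mm, e = 0 mm; θ starts at 0°
rotate link 1 by -10°: θ ← 0° -10° = -10°
rotate link 1 by +11°: θ ← -10° +11° = 1°
rotate link 1 by +76°: θ ← 1° +76° = 77°
rotate link 1 by -83°: θ ← 77° -83° = -6°
crank pin P = (r cos θ, r sin θ) = (12.928785, -1.358870)
h = r sin θ − e = -1.358870 − 0 = -1.358870
x = r cos θ + √(L² − h²) = 12.928785 + 241.996185 = 254.924969

254.9250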